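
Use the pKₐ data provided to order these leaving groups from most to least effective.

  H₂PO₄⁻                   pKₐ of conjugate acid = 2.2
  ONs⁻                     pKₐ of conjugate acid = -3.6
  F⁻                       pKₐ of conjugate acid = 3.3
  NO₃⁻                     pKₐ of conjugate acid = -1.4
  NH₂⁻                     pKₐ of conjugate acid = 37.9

ONs⁻ > NO₃⁻ > H₂PO₄⁻ > F⁻ > NH₂⁻

Lower conjugate-acid pKₐ ⇒ weaker base ⇒ better leaving group.
Sorting by the given values: ONs⁻ (-3.6), NO₃⁻ (-1.4), H₂PO₄⁻ (2.2), F⁻ (3.3), NH₂⁻ (37.9).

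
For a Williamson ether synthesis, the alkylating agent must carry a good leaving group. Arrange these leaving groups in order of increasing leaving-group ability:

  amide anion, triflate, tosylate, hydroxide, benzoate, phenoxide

amide anion < hydroxide < phenoxide < benzoate < tosylate < triflate

triflate: pKₐ(CF₃SO₃H (triflic acid)) ≈ -14 — charge spread over three oxygens and a CF₃ group; the premier leaving group in synthesis
tosylate: pKₐ(p-CH₃C₆H₄SO₃H (TsOH)) ≈ -2.8 — resonance-delocalised arenesulfonate
benzoate: pKₐ(C₆H₅COOH) ≈ 4.2
phenoxide: pKₐ(C₆H₅OH (phenol)) ≈ 10 — resonance into the ring helps, but still a poor LG
hydroxide: pKₐ(H₂O) ≈ 15.7 — strong base; essentially never leaves without prior activation
amide anion: pKₐ(NH₃) ≈ 38
The question asks for worst first, so the sequence is read in increasing leaving-group ability.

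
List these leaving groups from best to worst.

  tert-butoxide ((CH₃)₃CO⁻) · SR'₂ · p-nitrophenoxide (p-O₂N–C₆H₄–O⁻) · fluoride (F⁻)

Rank by basicity of the departing species: weakest base leaves most easily.
SR'₂: pKₐ(R'₂SH⁺) ≈ -7 — neutral; leaves from a sulfonium salt (R–SR'₂⁺)
fluoride (F⁻): pKₐ(HF) ≈ 3.2 — small and strongly basic; the poor halide leaving group
p-nitrophenoxide (p-O₂N–C₆H₄–O⁻): pKₐ(p-nitrophenol) ≈ 7.2 — nitro group delocalises the charge; the classic chromogenic LG
tert-butoxide ((CH₃)₃CO⁻): pKₐ(t-BuOH) ≈ 18

SR'₂ > fluoride (F⁻) > p-nitrophenoxide (p-O₂N–C₆H₄–O⁻) > tert-butoxide ((CH₃)₃CO⁻)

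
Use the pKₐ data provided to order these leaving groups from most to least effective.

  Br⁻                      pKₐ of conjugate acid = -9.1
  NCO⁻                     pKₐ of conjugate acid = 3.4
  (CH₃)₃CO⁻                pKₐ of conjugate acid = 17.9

Br⁻ > NCO⁻ > (CH₃)₃CO⁻

Lower conjugate-acid pKₐ ⇒ weaker base ⇒ better leaving group.
Sorting by the given values: Br⁻ (-9.1), NCO⁻ (3.4), (CH₃)₃CO⁻ (17.9).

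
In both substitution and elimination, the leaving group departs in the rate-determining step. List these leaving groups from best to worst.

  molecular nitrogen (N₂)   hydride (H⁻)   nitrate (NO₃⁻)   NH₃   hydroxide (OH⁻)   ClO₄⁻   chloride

molecular nitrogen (N₂) > ClO₄⁻ > chloride > nitrate (NO₃⁻) > NH₃ > hydroxide (OH⁻) > hydride (H⁻)

molecular nitrogen (N₂): no meaningful conjugate acid; N₂ departs as an exceptionally stable neutral molecule
ClO₄⁻: pKₐ(HClO₄) ≈ -10
chloride: pKₐ(HCl) ≈ -7
nitrate (NO₃⁻): pKₐ(HNO₃) ≈ -1.3
NH₃: pKₐ(NH₄⁺) ≈ 9.2
hydroxide (OH⁻): pKₐ(H₂O) ≈ 15.7
hydride (H⁻): pKₐ(H₂) ≈ 36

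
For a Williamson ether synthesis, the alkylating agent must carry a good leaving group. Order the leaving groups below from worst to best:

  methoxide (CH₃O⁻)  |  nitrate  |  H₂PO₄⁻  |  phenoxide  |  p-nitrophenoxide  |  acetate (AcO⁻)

methoxide (CH₃O⁻) < phenoxide < p-nitrophenoxide < acetate (AcO⁻) < H₂PO₄⁻ < nitrate

The more stable X⁻ (or X) is on its own — i.e. the weaker a base it is — the better a leaving group it makes.
nitrate: pKₐ(HNO₃) ≈ -1.3
H₂PO₄⁻: pKₐ(H₃PO₄) ≈ 2.1
acetate (AcO⁻): pKₐ(CH₃COOH) ≈ 4.8
p-nitrophenoxide: pKₐ(p-nitrophenol) ≈ 7.2
phenoxide: pKₐ(C₆H₅OH (phenol)) ≈ 10
methoxide (CH₃O⁻): pKₐ(CH₃OH) ≈ 15.5
Reversing gives the worst-to-best order requested.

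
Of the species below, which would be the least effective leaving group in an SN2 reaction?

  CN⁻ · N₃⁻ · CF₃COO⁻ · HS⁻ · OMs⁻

CN⁻

Rank by basicity of the departing species: weakest base leaves most easily.
OMs⁻: pKₐ(CH₃SO₃H (MsOH)) ≈ -1.9
CF₃COO⁻: pKₐ(CF₃COOH) ≈ 0.2
N₃⁻: pKₐ(HN₃) ≈ 4.7
HS⁻: pKₐ(H₂S) ≈ 7
CN⁻: pKₐ(HCN) ≈ 9.2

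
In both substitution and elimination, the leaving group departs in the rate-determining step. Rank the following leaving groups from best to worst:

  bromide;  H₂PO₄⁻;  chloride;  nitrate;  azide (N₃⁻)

Rank by basicity of the departing species: weakest base leaves most easily.
bromide: pKₐ(HBr) ≈ -9
chloride: pKₐ(HCl) ≈ -7
nitrate: pKₐ(HNO₃) ≈ -1.3
H₂PO₄⁻: pKₐ(H₃PO₄) ≈ 2.1
azide (N₃⁻): pKₐ(HN₃) ≈ 4.7

bromide > chloride > nitrate > H₂PO₄⁻ > azide (N₃⁻)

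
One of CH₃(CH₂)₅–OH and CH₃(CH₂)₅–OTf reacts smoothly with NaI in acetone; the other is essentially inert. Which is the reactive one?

CH₃(CH₂)₅–OTf

From CH₃(CH₂)₅–OH the departing group would be OH⁻ (pKₐ(H₂O) ≈ 15.7). Strong base; essentially never leaves without prior activation.
From CH₃(CH₂)₅–OTf the leaving group is OTf⁻ (pKₐ(CF₃SO₃H (triflic acid)) ≈ -14). Charge spread over three oxygens and a CF₃ group; the premier leaving group in synthesis.
(In practice CH₃(CH₂)₅–OTf is made from CH₃(CH₂)₅–OH by treatment with Tf₂O / 2,6-lutidine, converting the hydroxyl into a triflate.)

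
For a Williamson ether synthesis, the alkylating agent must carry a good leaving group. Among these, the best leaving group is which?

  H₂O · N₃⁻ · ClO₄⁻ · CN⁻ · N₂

A good leaving group is a weak base: the lower the pKₐ of its conjugate acid, the more readily it departs.
N₂: no meaningful conjugate acid; N₂ departs as an exceptionally stable neutral molecule
ClO₄⁻: pKₐ(HClO₄) ≈ -10
H₂O: pKₐ(H₃O⁺) ≈ -1.7
N₃⁻: pKₐ(HN₃) ≈ 4.7
CN⁻: pKₐ(HCN) ≈ 9.2

N₂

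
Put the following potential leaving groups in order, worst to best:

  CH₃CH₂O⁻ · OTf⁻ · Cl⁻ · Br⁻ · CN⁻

CH₃CH₂O⁻ < CN⁻ < Cl⁻ < Br⁻ < OTf⁻

The more stable X⁻ (or X) is on its own — i.e. the weaker a base it is — the better a leaving group it makes.
OTf⁻: pKₐ(CF₃SO₃H (triflic acid)) ≈ -14
Br⁻: pKₐ(HBr) ≈ -9
Cl⁻: pKₐ(HCl) ≈ -7
CN⁻: pKₐ(HCN) ≈ 9.2
CH₃CH₂O⁻: pKₐ(CH₃CH₂OH) ≈ 16
Reversing gives the worst-to-best order requested.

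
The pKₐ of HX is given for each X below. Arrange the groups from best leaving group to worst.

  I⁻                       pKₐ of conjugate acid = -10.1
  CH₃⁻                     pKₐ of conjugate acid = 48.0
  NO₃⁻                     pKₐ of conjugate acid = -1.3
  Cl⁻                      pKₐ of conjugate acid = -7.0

Lower conjugate-acid pKₐ ⇒ weaker base ⇒ better leaving group.
Sorting by the given values: I⁻ (-10.1), Cl⁻ (-7.0), NO₃⁻ (-1.3), CH₃⁻ (48.0).

I⁻ > Cl⁻ > NO₃⁻ > CH₃⁻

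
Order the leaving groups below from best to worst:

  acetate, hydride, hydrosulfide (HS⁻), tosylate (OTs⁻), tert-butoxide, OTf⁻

OTf⁻ > tosylate (OTs⁻) > acetate > hydrosulfide (HS⁻) > tert-butoxide > hydride

The more stable X⁻ (or X) is on its own — i.e. the weaker a base it is — the better a leaving group it makes.
OTf⁻: pKₐ(CF₃SO₃H (triflic acid)) ≈ -14
tosylate (OTs⁻): pKₐ(p-CH₃C₆H₄SO₃H (TsOH)) ≈ -2.8
acetate: pKₐ(CH₃COOH) ≈ 4.8
hydrosulfide (HS⁻): pKₐ(H₂S) ≈ 7
tert-butoxide: pKₐ(t-BuOH) ≈ 18
hydride: pKₐ(H₂) ≈ 36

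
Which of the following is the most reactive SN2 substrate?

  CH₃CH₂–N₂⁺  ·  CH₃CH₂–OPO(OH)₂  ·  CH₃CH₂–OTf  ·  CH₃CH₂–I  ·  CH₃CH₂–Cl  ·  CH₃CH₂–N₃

CH₃CH₂–N₂⁺

Same R in every case — rank the leaving groups.
Rank by basicity of the departing species: weakest base leaves most easily.
CH₃CH₂–N₂⁺ loses N₂: no meaningful conjugate acid; N₂ departs as an exceptionally stable neutral molecule
CH₃CH₂–OTf loses OTf⁻: pKₐ(CF₃SO₃H (triflic acid)) ≈ -14
CH₃CH₂–I loses I⁻: pKₐ(HI) ≈ -10
CH₃CH₂–Cl loses Cl⁻: pKₐ(HCl) ≈ -7
CH₃CH₂–OPO(OH)₂ loses H₂PO₄⁻: pKₐ(H₃PO₄) ≈ 2.1
CH₃CH₂–N₃ loses N₃⁻: pKₐ(HN₃) ≈ 4.7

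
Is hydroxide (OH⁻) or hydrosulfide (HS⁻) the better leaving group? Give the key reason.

hydrosulfide (HS⁻)

hydrosulfide (HS⁻) is the better leaving group.
pKₐ(H₂S) ≈ 7 versus pKₐ(H₂O) ≈ 15.7: hydrosulfide (HS⁻) is the much weaker base.
Larger and more polarisable than the oxygen analogue.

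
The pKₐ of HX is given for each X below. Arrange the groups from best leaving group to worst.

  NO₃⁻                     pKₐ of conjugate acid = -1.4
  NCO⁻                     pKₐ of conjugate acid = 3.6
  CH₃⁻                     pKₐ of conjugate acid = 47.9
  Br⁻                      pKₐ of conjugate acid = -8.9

Br⁻ > NO₃⁻ > NCO⁻ > CH₃⁻

Lower conjugate-acid pKₐ ⇒ weaker base ⇒ better leaving group.
Sorting by the given values: Br⁻ (-8.9), NO₃⁻ (-1.4), NCO⁻ (3.6), CH₃⁻ (47.9).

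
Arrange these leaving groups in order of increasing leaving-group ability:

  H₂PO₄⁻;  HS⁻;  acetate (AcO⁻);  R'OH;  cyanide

cyanide < HS⁻ < acetate (AcO⁻) < H₂PO₄⁻ < R'OH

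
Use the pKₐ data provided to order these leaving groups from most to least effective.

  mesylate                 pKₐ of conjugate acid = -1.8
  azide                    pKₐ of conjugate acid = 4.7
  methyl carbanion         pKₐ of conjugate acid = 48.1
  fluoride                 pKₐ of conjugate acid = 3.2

mesylate > fluoride > azide > methyl carbanion

Lower conjugate-acid pKₐ ⇒ weaker base ⇒ better leaving group.
Sorting by the given values: mesylate (-1.8), fluoride (3.2), azide (4.7), methyl carbanion (48.1).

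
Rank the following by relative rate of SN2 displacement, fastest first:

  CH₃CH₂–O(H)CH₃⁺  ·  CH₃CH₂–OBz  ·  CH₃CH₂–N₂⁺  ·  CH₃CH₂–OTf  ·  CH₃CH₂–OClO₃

The skeletons are identical, so relative rate is governed entirely by leaving-group ability.
Leaving-group ability tracks the stability of the departed species; conjugate-acid pKₐ is the usual yardstick (lower pKₐ → better LG).
CH₃CH₂–N₂⁺ loses N₂: no meaningful conjugate acid; N₂ departs as an exceptionally stable neutral molecule
CH₃CH₂–OTf loses OTf⁻: pKₐ(CF₃SO₃H (triflic acid)) ≈ -14
CH₃CH₂–OClO₃ loses ClO₄⁻: pKₐ(HClO₄) ≈ -10
CH₃CH₂–O(H)CH₃⁺ loses R'OH: pKₐ(R'OH₂⁺) ≈ -2.4
CH₃CH₂–OBz loses PhCOO⁻: pKₐ(C₆H₅COOH) ≈ 4.2

CH₃CH₂–N₂⁺ > CH₃CH₂–OTf > CH₃CH₂–OClO₃ > CH₃CH₂–O(H)CH₃⁺ > CH₃CH₂–OBz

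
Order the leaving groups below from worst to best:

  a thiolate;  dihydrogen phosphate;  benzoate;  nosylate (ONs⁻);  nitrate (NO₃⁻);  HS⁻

a thiolate < HS⁻ < benzoate < dihydrogen phosphate < nitrate (NO₃⁻) < nosylate (ONs⁻)

Leaving-group ability tracks the stability of the departed species; conjugate-acid pKₐ is the usual yardstick (lower pKₐ → better LG).
nosylate (ONs⁻): pKₐ(p-O₂NC₆H₄SO₃H) ≈ -3.5
nitrate (NO₃⁻): pKₐ(HNO₃) ≈ -1.3
dihydrogen phosphate: pKₐ(H₃PO₄) ≈ 2.1 — moderate base; biological leaving group after further activation
benzoate: pKₐ(C₆H₅COOH) ≈ 4.2 — aryl carboxylate
HS⁻: pKₐ(H₂S) ≈ 7 — larger and more polarisable than the oxygen analogue
a thiolate: pKₐ(RSH (a thiol)) ≈ 10.5
The question asks for worst first, so the sequence is read in increasing leaving-group ability.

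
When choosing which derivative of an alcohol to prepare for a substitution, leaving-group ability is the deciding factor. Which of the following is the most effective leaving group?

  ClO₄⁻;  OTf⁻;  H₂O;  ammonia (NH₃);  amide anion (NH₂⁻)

OTf⁻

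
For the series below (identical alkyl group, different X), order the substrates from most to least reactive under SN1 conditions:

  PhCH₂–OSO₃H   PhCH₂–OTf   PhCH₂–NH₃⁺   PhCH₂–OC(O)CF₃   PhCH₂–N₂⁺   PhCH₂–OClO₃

Identical carbon frameworks mean the comparison reduces to leaving-group quality.
The more stable X⁻ (or X) is on its own — i.e. the weaker a base it is — the better a leaving group it makes.
PhCH₂–N₂⁺ loses N₂: no meaningful conjugate acid; N₂ departs as an exceptionally stable neutral molecule
PhCH₂–OTf loses OTf⁻: pKₐ(CF₃SO₃H (triflic acid)) ≈ -14
PhCH₂–OClO₃ loses ClO₄⁻: pKₐ(HClO₄) ≈ -10
PhCH₂–OSO₃H loses HSO₄⁻: pKₐ(H₂SO₄) ≈ -3
PhCH₂–OC(O)CF₃ loses CF₃COO⁻: pKₐ(CF₃COOH) ≈ 0.2
PhCH₂–NH₃⁺ loses NH₃: pKₐ(NH₄⁺) ≈ 9.2

PhCH₂–N₂⁺ > PhCH₂–OTf > PhCH₂–OClO₃ > PhCH₂–OSO₃H > PhCH₂–OC(O)CF₃ > PhCH₂–NH₃⁺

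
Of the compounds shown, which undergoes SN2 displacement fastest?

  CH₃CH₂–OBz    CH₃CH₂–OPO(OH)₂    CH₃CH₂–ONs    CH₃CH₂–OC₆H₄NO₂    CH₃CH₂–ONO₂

CH₃CH₂–ONs

Identical carbon frameworks mean the comparison reduces to leaving-group quality.
The more stable X⁻ (or X) is on its own — i.e. the weaker a base it is — the better a leaving group it makes.
CH₃CH₂–ONs loses ONs⁻: pKₐ(p-O₂NC₆H₄SO₃H) ≈ -3.5
CH₃CH₂–ONO₂ loses NO₃⁻: pKₐ(HNO₃) ≈ -1.3
CH₃CH₂–OPO(OH)₂ loses H₂PO₄⁻: pKₐ(H₃PO₄) ≈ 2.1
CH₃CH₂–OBz loses PhCOO⁻: pKₐ(C₆H₅COOH) ≈ 4.2
CH₃CH₂–OC₆H₄NO₂ loses p-O₂N–C₆H₄–O⁻: pKₐ(p-nitrophenol) ≈ 7.2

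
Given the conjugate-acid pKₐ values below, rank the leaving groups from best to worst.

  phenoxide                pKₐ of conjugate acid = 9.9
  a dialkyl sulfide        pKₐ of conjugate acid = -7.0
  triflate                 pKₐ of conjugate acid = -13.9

triflate > a dialkyl sulfide > phenoxide

Lower conjugate-acid pKₐ ⇒ weaker base ⇒ better leaving group.
Sorting by the given values: triflate (-13.9), a dialkyl sulfide (-7.0), phenoxide (9.9).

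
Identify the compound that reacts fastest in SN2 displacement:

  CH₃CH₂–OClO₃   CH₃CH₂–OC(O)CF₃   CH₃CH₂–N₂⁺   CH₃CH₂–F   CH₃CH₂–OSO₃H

With the same alkyl group throughout, only the leaving group differentiates the rates.
A good leaving group is a weak base: the lower the pKₐ of its conjugate acid, the more readily it departs.
CH₃CH₂–N₂⁺ loses N₂: no meaningful conjugate acid; N₂ departs as an exceptionally stable neutral molecule
CH₃CH₂–OClO₃ loses ClO₄⁻: pKₐ(HClO₄) ≈ -10
CH₃CH₂–OSO₃H loses HSO₄⁻: pKₐ(H₂SO₄) ≈ -3
CH₃CH₂–OC(O)CF₃ loses CF₃COO⁻: pKₐ(CF₃COOH) ≈ 0.2
CH₃CH₂–F loses F⁻: pKₐ(HF) ≈ 3.2

CH₃CH₂–N₂⁺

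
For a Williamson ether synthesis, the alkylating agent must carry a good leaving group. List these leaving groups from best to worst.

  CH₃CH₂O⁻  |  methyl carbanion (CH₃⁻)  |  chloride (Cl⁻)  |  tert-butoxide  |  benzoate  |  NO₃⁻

chloride (Cl⁻) > NO₃⁻ > benzoate > CH₃CH₂O⁻ > tert-butoxide > methyl carbanion (CH₃⁻)

Rank by basicity of the departing species: weakest base leaves most easily.
chloride (Cl⁻): pKₐ(HCl) ≈ -7 — moderately weak base
NO₃⁻: pKₐ(HNO₃) ≈ -1.3 — resonance-delocalised over three oxygens
benzoate: pKₐ(C₆H₅COOH) ≈ 4.2
CH₃CH₂O⁻: pKₐ(CH₃CH₂OH) ≈ 16 — strong base; alkoxides do not leave unassisted
tert-butoxide: pKₐ(t-BuOH) ≈ 18
methyl carbanion (CH₃⁻): pKₐ(CH₄) ≈ 48 — unstabilised carbanion; the worst conceivable leaving group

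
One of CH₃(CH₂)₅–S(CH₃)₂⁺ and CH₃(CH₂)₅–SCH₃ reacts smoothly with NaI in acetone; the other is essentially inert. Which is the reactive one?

CH₃(CH₂)₅–S(CH₃)₂⁺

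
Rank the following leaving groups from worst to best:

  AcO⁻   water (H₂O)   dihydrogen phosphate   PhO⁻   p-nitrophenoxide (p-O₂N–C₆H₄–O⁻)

PhO⁻ < p-nitrophenoxide (p-O₂N–C₆H₄–O⁻) < AcO⁻ < dihydrogen phosphate < water (H₂O)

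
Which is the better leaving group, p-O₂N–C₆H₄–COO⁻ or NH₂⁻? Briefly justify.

p-O₂N–C₆H₄–COO⁻

p-O₂N–C₆H₄–COO⁻ is the better leaving group.
pKₐ(p-nitrobenzoic acid) ≈ 3.4 versus pKₐ(NH₃) ≈ 38: p-O₂N–C₆H₄–COO⁻ is the much weaker base.
Electron-withdrawing nitro group stabilises the carboxylate.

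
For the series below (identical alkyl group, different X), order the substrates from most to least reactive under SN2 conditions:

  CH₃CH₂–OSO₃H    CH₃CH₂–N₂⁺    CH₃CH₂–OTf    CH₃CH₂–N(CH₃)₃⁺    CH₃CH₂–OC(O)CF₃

With the same alkyl group throughout, only the leaving group differentiates the rates.
Leaving-group ability tracks the stability of the departed species; conjugate-acid pKₐ is the usual yardstick (lower pKₐ → better LG).
CH₃CH₂–N₂⁺ loses N₂: no meaningful conjugate acid; N₂ departs as an exceptionally stable neutral molecule
CH₃CH₂–OTf loses OTf⁻: pKₐ(CF₃SO₃H (triflic acid)) ≈ -14
CH₃CH₂–OSO₃H loses HSO₄⁻: pKₐ(H₂SO₄) ≈ -3
CH₃CH₂–OC(O)CF₃ loses CF₃COO⁻: pKₐ(CF₃COOH) ≈ 0.2
CH₃CH₂–N(CH₃)₃⁺ loses NR'₃: pKₐ(R'₃NH⁺) ≈ 10.7

CH₃CH₂–N₂⁺ > CH₃CH₂–OTf > CH₃CH₂–OSO₃H > CH₃CH₂–OC(O)CF₃ > CH₃CH₂–N(CH₃)₃⁺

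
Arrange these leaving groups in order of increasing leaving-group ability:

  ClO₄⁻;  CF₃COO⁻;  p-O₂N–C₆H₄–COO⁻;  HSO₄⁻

p-O₂N–C₆H₄–COO⁻ < CF₃COO⁻ < HSO₄⁻ < ClO₄⁻

ClO₄⁻: pKₐ(HClO₄) ≈ -10
HSO₄⁻: pKₐ(H₂SO₄) ≈ -3 — conjugate base of a strong mineral acid
CF₃COO⁻: pKₐ(CF₃COOH) ≈ 0.2 — strongly electron-withdrawing CF₃ stabilises the carboxylate
p-O₂N–C₆H₄–COO⁻: pKₐ(p-nitrobenzoic acid) ≈ 3.4 — electron-withdrawing nitro group stabilises the carboxylate
The question asks for worst first, so the sequence is read in increasing leaving-group ability.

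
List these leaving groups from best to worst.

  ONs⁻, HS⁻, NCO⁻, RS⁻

ONs⁻ > NCO⁻ > HS⁻ > RS⁻

Leaving-group ability tracks the stability of the departed species; conjugate-acid pKₐ is the usual yardstick (lower pKₐ → better LG).
ONs⁻: pKₐ(p-O₂NC₆H₄SO₃H) ≈ -3.5 — p-nitro group further stabilises the sulfonate
NCO⁻: pKₐ(HOCN) ≈ 3.5 — resonance between N and O
HS⁻: pKₐ(H₂S) ≈ 7
RS⁻: pKₐ(RSH (a thiol)) ≈ 10.5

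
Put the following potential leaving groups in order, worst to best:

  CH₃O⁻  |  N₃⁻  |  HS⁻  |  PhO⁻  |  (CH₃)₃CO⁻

(CH₃)₃CO⁻ < CH₃O⁻ < PhO⁻ < HS⁻ < N₃⁻

Rank by basicity of the departing species: weakest base leaves most easily.
N₃⁻: pKₐ(HN₃) ≈ 4.7
HS⁻: pKₐ(H₂S) ≈ 7 — larger and more polarisable than the oxygen analogue
PhO⁻: pKₐ(C₆H₅OH (phenol)) ≈ 10 — resonance into the ring helps, but still a poor LG
CH₃O⁻: pKₐ(CH₃OH) ≈ 15.5
(CH₃)₃CO⁻: pKₐ(t-BuOH) ≈ 18 — bulky, strongly basic alkoxide
The question asks for worst first, so the sequence is read in increasing leaving-group ability.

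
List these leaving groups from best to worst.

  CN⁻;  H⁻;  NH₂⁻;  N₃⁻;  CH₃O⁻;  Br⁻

Br⁻ > N₃⁻ > CN⁻ > CH₃O⁻ > H⁻ > NH₂⁻

Br⁻: pKₐ(HBr) ≈ -9 — weak base; good leaving group
N₃⁻: pKₐ(HN₃) ≈ 4.7
CN⁻: pKₐ(HCN) ≈ 9.2
CH₃O⁻: pKₐ(CH₃OH) ≈ 15.5 — strong base; alkoxides do not leave unassisted
H⁻: pKₐ(H₂) ≈ 36
NH₂⁻: pKₐ(NH₃) ≈ 38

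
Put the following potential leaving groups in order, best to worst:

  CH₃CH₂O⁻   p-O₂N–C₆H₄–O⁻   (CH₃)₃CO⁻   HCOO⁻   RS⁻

HCOO⁻ > p-O₂N–C₆H₄–O⁻ > RS⁻ > CH₃CH₂O⁻ > (CH₃)₃CO⁻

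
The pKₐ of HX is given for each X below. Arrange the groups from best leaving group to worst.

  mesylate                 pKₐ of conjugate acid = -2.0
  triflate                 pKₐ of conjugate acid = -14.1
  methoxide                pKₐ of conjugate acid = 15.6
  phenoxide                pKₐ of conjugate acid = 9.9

triflate > mesylate > phenoxide > methoxide

Lower conjugate-acid pKₐ ⇒ weaker base ⇒ better leaving group.
Sorting by the given values: triflate (-14.1), mesylate (-2.0), phenoxide (9.9), methoxide (15.6).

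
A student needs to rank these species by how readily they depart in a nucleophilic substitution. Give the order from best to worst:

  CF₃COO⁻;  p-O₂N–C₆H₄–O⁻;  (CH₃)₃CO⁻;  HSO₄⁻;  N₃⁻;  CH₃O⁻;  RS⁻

Rank by basicity of the departing species: weakest base leaves most easily.
HSO₄⁻: pKₐ(H₂SO₄) ≈ -3
CF₃COO⁻: pKₐ(CF₃COOH) ≈ 0.2
N₃⁻: pKₐ(HN₃) ≈ 4.7
p-O₂N–C₆H₄–O⁻: pKₐ(p-nitrophenol) ≈ 7.2 — nitro group delocalises the charge; the classic chromogenic LG
RS⁻: pKₐ(RSH (a thiol)) ≈ 10.5
CH₃O⁻: pKₐ(CH₃OH) ≈ 15.5 — strong base; alkoxides do not leave unassisted
(CH₃)₃CO⁻: pKₐ(t-BuOH) ≈ 18

HSO₄⁻ > CF₃COO⁻ > N₃⁻ > p-O₂N–C₆H₄–O⁻ > RS⁻ > CH₃O⁻ > (CH₃)₃CO⁻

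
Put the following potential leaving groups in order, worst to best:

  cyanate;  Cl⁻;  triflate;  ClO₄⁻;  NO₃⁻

triflate: pKₐ(CF₃SO₃H (triflic acid)) ≈ -14 — charge spread over three oxygens and a CF₃ group; the premier leaving group in synthesis
ClO₄⁻: pKₐ(HClO₄) ≈ -10
Cl⁻: pKₐ(HCl) ≈ -7
NO₃⁻: pKₐ(HNO₃) ≈ -1.3 — resonance-delocalised over three oxygens
cyanate: pKₐ(HOCN) ≈ 3.5 — resonance between N and O
Reversing gives the worst-to-best order requested.

cyanate < NO₃⁻ < Cl⁻ < ClO₄⁻ < triflate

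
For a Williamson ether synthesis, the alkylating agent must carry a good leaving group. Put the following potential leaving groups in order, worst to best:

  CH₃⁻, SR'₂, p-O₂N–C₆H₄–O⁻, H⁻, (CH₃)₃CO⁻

A good leaving group is a weak base: the lower the pKₐ of its conjugate acid, the more readily it departs.
SR'₂: pKₐ(R'₂SH⁺) ≈ -7 — neutral; leaves from a sulfonium salt (R–SR'₂⁺)
p-O₂N–C₆H₄–O⁻: pKₐ(p-nitrophenol) ≈ 7.2 — nitro group delocalises the charge; the classic chromogenic LG
(CH₃)₃CO⁻: pKₐ(t-BuOH) ≈ 18 — bulky, strongly basic alkoxide
H⁻: pKₐ(H₂) ≈ 36
CH₃⁻: pKₐ(CH₄) ≈ 48 — unstabilised carbanion; the worst conceivable leaving group
The question asks for worst first, so the sequence is read in increasing leaving-group ability.

CH₃⁻ < H⁻ < (CH₃)₃CO⁻ < p-O₂N–C₆H₄–O⁻ < SR'₂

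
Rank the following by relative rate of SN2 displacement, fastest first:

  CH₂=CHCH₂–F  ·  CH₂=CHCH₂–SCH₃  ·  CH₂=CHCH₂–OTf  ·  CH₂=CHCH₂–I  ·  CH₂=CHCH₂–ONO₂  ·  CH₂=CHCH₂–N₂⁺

CH₂=CHCH₂–N₂⁺ > CH₂=CHCH₂–OTf > CH₂=CHCH₂–I > CH₂=CHCH₂–ONO₂ > CH₂=CHCH₂–F > CH₂=CHCH₂–SCH₃

With the same alkyl group throughout, only the leaving group differentiates the rates.
A good leaving group is a weak base: the lower the pKₐ of its conjugate acid, the more readily it departs.
CH₂=CHCH₂–N₂⁺ loses N₂: no meaningful conjugate acid; N₂ departs as an exceptionally stable neutral molecule
CH₂=CHCH₂–OTf loses OTf⁻: pKₐ(CF₃SO₃H (triflic acid)) ≈ -14
CH₂=CHCH₂–I loses I⁻: pKₐ(HI) ≈ -10
CH₂=CHCH₂–ONO₂ loses NO₃⁻: pKₐ(HNO₃) ≈ -1.3
CH₂=CHCH₂–F loses F⁻: pKₐ(HF) ≈ 3.2
CH₂=CHCH₂–SCH₃ loses RS⁻: pKₐ(RSH (a thiol)) ≈ 10.5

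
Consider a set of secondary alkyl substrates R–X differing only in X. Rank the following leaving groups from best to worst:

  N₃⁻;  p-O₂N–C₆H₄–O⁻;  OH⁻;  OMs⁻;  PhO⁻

OMs⁻ > N₃⁻ > p-O₂N–C₆H₄–O⁻ > PhO⁻ > OH⁻

Rank by basicity of the departing species: weakest base leaves most easily.
OMs⁻: pKₐ(CH₃SO₃H (MsOH)) ≈ -1.9 — resonance-delocalised alkanesulfonate
N₃⁻: pKₐ(HN₃) ≈ 4.7 — linear, resonance-stabilised
p-O₂N–C₆H₄–O⁻: pKₐ(p-nitrophenol) ≈ 7.2 — nitro group delocalises the charge; the classic chromogenic LG
PhO⁻: pKₐ(C₆H₅OH (phenol)) ≈ 10 — resonance into the ring helps, but still a poor LG
OH⁻: pKₐ(H₂O) ≈ 15.7 — strong base; essentially never leaves without prior activation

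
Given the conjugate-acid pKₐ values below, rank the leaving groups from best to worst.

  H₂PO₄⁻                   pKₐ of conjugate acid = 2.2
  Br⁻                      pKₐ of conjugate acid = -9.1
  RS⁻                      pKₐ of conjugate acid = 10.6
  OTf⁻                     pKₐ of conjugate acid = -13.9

OTf⁻ > Br⁻ > H₂PO₄⁻ > RS⁻

Lower conjugate-acid pKₐ ⇒ weaker base ⇒ better leaving group.
Sorting by the given values: OTf⁻ (-13.9), Br⁻ (-9.1), H₂PO₄⁻ (2.2), RS⁻ (10.6).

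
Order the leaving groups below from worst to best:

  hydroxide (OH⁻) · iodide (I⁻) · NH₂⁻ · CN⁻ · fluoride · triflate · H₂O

NH₂⁻ < hydroxide (OH⁻) < CN⁻ < fluoride < H₂O < iodide (I⁻) < triflate

The more stable X⁻ (or X) is on its own — i.e. the weaker a base it is — the better a leaving group it makes.
triflate: pKₐ(CF₃SO₃H (triflic acid)) ≈ -14
iodide (I⁻): pKₐ(HI) ≈ -10
H₂O: pKₐ(H₃O⁺) ≈ -1.7
fluoride: pKₐ(HF) ≈ 3.2
CN⁻: pKₐ(HCN) ≈ 9.2
hydroxide (OH⁻): pKₐ(H₂O) ≈ 15.7
NH₂⁻: pKₐ(NH₃) ≈ 38
The question asks for worst first, so the sequence is read in increasing leaving-group ability.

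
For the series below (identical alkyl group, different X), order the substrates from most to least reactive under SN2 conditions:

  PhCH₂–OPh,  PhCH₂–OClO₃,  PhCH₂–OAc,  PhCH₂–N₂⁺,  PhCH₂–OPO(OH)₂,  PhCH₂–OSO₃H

PhCH₂–N₂⁺ > PhCH₂–OClO₃ > PhCH₂–OSO₃H > PhCH₂–OPO(OH)₂ > PhCH₂–OAc > PhCH₂–OPh

Same R in every case — rank the leaving groups.
Rank by basicity of the departing species: weakest base leaves most easily.
PhCH₂–N₂⁺ loses N₂: no meaningful conjugate acid; N₂ departs as an exceptionally stable neutral molecule
PhCH₂–OClO₃ loses ClO₄⁻: pKₐ(HClO₄) ≈ -10
PhCH₂–OSO₃H loses HSO₄⁻: pKₐ(H₂SO₄) ≈ -3
PhCH₂–OPO(OH)₂ loses H₂PO₄⁻: pKₐ(H₃PO₄) ≈ 2.1
PhCH₂–OAc loses AcO⁻: pKₐ(CH₃COOH) ≈ 4.8
PhCH₂–OPh loses PhO⁻: pKₐ(C₆H₅OH (phenol)) ≈ 10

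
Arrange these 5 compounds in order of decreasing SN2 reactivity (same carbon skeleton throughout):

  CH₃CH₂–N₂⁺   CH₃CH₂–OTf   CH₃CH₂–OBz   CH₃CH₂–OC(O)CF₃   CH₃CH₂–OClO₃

The skeletons are identical, so relative rate is governed entirely by leaving-group ability.
A good leaving group is a weak base: the lower the pKₐ of its conjugate acid, the more readily it departs.
CH₃CH₂–N₂⁺ loses N₂: no meaningful conjugate acid; N₂ departs as an exceptionally stable neutral molecule
CH₃CH₂–OTf loses OTf⁻: pKₐ(CF₃SO₃H (triflic acid)) ≈ -14
CH₃CH₂–OClO₃ loses ClO₄⁻: pKₐ(HClO₄) ≈ -10
CH₃CH₂–OC(O)CF₃ loses CF₃COO⁻: pKₐ(CF₃COOH) ≈ 0.2
CH₃CH₂–OBz loses PhCOO⁻: pKₐ(C₆H₅COOH) ≈ 4.2

CH₃CH₂–N₂⁺ > CH₃CH₂–OTf > CH₃CH₂–OClO₃ > CH₃CH₂–OC(O)CF₃ > CH₃CH₂–OBz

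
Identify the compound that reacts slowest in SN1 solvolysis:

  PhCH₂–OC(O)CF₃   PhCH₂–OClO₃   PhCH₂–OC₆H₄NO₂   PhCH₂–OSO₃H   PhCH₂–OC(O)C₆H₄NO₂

PhCH₂–OC₆H₄NO₂

With the same alkyl group throughout, only the leaving group differentiates the rates.
Rank by basicity of the departing species: weakest base leaves most easily.
PhCH₂–OClO₃ loses ClO₄⁻: pKₐ(HClO₄) ≈ -10
PhCH₂–OSO₃H loses HSO₄⁻: pKₐ(H₂SO₄) ≈ -3
PhCH₂–OC(O)CF₃ loses CF₃COO⁻: pKₐ(CF₃COOH) ≈ 0.2
PhCH₂–OC(O)C₆H₄NO₂ loses p-O₂N–C₆H₄–COO⁻: pKₐ(p-nitrobenzoic acid) ≈ 3.4
PhCH₂–OC₆H₄NO₂ loses p-O₂N–C₆H₄–O⁻: pKₐ(p-nitrophenol) ≈ 7.2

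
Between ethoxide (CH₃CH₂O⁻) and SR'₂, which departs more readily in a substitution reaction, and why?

SR'₂

SR'₂ is the better leaving group.
pKₐ(R'₂SH⁺) ≈ -7 versus pKₐ(CH₃CH₂OH) ≈ 16: SR'₂ is the much weaker base.
Neutral; leaves from a sulfonium salt (R–SR'₂⁺).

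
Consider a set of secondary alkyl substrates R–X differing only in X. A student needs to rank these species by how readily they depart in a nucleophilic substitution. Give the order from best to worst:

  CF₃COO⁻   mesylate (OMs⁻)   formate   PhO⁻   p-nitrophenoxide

The more stable X⁻ (or X) is on its own — i.e. the weaker a base it is — the better a leaving group it makes.
mesylate (OMs⁻): pKₐ(CH₃SO₃H (MsOH)) ≈ -1.9
CF₃COO⁻: pKₐ(CF₃COOH) ≈ 0.2
formate: pKₐ(HCOOH) ≈ 3.8
p-nitrophenoxide: pKₐ(p-nitrophenol) ≈ 7.2
PhO⁻: pKₐ(C₆H₅OH (phenol)) ≈ 10

mesylate (OMs⁻) > CF₃COO⁻ > formate > p-nitrophenoxide > PhO⁻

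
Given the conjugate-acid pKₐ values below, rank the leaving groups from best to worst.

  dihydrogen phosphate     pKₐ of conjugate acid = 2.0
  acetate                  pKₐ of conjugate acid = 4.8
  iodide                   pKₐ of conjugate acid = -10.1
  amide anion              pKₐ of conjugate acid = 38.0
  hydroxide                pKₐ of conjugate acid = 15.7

Lower conjugate-acid pKₐ ⇒ weaker base ⇒ better leaving group.
Sorting by the given values: iodide (-10.1), dihydrogen phosphate (2.0), acetate (4.8), hydroxide (15.7), amide anion (38.0).

iodide > dihydrogen phosphate > acetate > hydroxide > amide anion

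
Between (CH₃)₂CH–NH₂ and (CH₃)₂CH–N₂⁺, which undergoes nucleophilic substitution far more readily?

(CH₃)₂CH–N₂⁺

From (CH₃)₂CH–NH₂ the departing group would be NH₂⁻ (pKₐ(NH₃) ≈ 38). Extremely strong base; never a leaving group.
From (CH₃)₂CH–N₂⁺ the leaving group is N₂ (no meaningful conjugate acid; N₂ departs as an exceptionally stable neutral molecule).
(In practice (CH₃)₂CH–N₂⁺ is made from (CH₃)₂CH–NH₂ by diazotisation (NaNO₂ / HCl, 0 °C), generating a diazonium salt that expels N₂.)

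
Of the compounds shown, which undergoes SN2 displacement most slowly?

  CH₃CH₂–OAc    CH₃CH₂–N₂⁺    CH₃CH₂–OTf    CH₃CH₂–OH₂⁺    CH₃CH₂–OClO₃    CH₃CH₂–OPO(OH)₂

Same R in every case — rank the leaving groups.
A good leaving group is a weak base: the lower the pKₐ of its conjugate acid, the more readily it departs.
CH₃CH₂–N₂⁺ loses N₂: no meaningful conjugate acid; N₂ departs as an exceptionally stable neutral molecule
CH₃CH₂–OTf loses OTf⁻: pKₐ(CF₃SO₃H (triflic acid)) ≈ -14
CH₃CH₂–OClO₃ loses ClO₄⁻: pKₐ(HClO₄) ≈ -10
CH₃CH₂–OH₂⁺ loses H₂O: pKₐ(H₃O⁺) ≈ -1.7
CH₃CH₂–OPO(OH)₂ loses H₂PO₄⁻: pKₐ(H₃PO₄) ≈ 2.1
CH₃CH₂–OAc loses AcO⁻: pKₐ(CH₃COOH) ≈ 4.8

CH₃CH₂–OAc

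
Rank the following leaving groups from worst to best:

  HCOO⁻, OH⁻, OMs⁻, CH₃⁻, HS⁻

CH₃⁻ < OH⁻ < HS⁻ < HCOO⁻ < OMs⁻

A good leaving group is a weak base: the lower the pKₐ of its conjugate acid, the more readily it departs.
OMs⁻: pKₐ(CH₃SO₃H (MsOH)) ≈ -1.9 — resonance-delocalised alkanesulfonate
HCOO⁻: pKₐ(HCOOH) ≈ 3.8 — resonance-stabilised carboxylate
HS⁻: pKₐ(H₂S) ≈ 7
OH⁻: pKₐ(H₂O) ≈ 15.7 — strong base; essentially never leaves without prior activation
CH₃⁻: pKₐ(CH₄) ≈ 48 — unstabilised carbanion; the worst conceivable leaving group
Reversing gives the worst-to-best order requested.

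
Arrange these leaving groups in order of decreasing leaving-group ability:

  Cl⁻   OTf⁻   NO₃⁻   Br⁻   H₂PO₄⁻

Leaving-group ability tracks the stability of the departed species; conjugate-acid pKₐ is the usual yardstick (lower pKₐ → better LG).
OTf⁻: pKₐ(CF₃SO₃H (triflic acid)) ≈ -14 — charge spread over three oxygens and a CF₃ group; the premier leaving group in synthesis
Br⁻: pKₐ(HBr) ≈ -9 — weak base; good leaving group
Cl⁻: pKₐ(HCl) ≈ -7
NO₃⁻: pKₐ(HNO₃) ≈ -1.3 — resonance-delocalised over three oxygens
H₂PO₄⁻: pKₐ(H₃PO₄) ≈ 2.1

OTf⁻ > Br⁻ > Cl⁻ > NO₃⁻ > H₂PO₄⁻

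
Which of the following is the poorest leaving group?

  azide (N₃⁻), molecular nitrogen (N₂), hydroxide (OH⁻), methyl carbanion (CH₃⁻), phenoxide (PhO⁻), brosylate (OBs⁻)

methyl carbanion (CH₃⁻)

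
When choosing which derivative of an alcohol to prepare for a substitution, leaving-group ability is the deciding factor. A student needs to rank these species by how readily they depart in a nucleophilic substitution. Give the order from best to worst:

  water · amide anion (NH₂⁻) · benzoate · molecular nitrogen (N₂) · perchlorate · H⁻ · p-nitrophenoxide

Rank by basicity of the departing species: weakest base leaves most easily.
molecular nitrogen (N₂): no meaningful conjugate acid; N₂ departs as an exceptionally stable neutral molecule
perchlorate: pKₐ(HClO₄) ≈ -10
water: pKₐ(H₃O⁺) ≈ -1.7
benzoate: pKₐ(C₆H₅COOH) ≈ 4.2
p-nitrophenoxide: pKₐ(p-nitrophenol) ≈ 7.2
H⁻: pKₐ(H₂) ≈ 36
amide anion (NH₂⁻): pKₐ(NH₃) ≈ 38

molecular nitrogen (N₂) > perchlorate > water > benzoate > p-nitrophenoxide > H⁻ > amide anion (NH₂⁻)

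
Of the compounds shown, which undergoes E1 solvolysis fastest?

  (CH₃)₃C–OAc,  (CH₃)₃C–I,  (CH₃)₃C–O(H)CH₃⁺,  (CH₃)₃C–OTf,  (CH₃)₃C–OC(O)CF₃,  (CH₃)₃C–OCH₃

(CH₃)₃C–OTf

The skeletons are identical, so relative rate is governed entirely by leaving-group ability.
A good leaving group is a weak base: the lower the pKₐ of its conjugate acid, the more readily it departs.
(CH₃)₃C–OTf loses OTf⁻: pKₐ(CF₃SO₃H (triflic acid)) ≈ -14
(CH₃)₃C–I loses I⁻: pKₐ(HI) ≈ -10
(CH₃)₃C–O(H)CH₃⁺ loses R'OH: pKₐ(R'OH₂⁺) ≈ -2.4
(CH₃)₃C–OC(O)CF₃ loses CF₃COO⁻: pKₐ(CF₃COOH) ≈ 0.2
(CH₃)₃C–OAc loses AcO⁻: pKₐ(CH₃COOH) ≈ 4.8
(CH₃)₃C–OCH₃ loses CH₃O⁻: pKₐ(CH₃OH) ≈ 15.5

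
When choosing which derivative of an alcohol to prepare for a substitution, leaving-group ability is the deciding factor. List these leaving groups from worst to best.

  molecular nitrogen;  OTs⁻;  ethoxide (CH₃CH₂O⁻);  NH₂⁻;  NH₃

Rank by basicity of the departing species: weakest base leaves most easily.
molecular nitrogen: no meaningful conjugate acid; N₂ departs as an exceptionally stable neutral molecule
OTs⁻: pKₐ(p-CH₃C₆H₄SO₃H (TsOH)) ≈ -2.8 — resonance-delocalised arenesulfonate
NH₃: pKₐ(NH₄⁺) ≈ 9.2
ethoxide (CH₃CH₂O⁻): pKₐ(CH₃CH₂OH) ≈ 16 — strong base; alkoxides do not leave unassisted
NH₂⁻: pKₐ(NH₃) ≈ 38
Reversing gives the worst-to-best order requested.

NH₂⁻ < ethoxide (CH₃CH₂O⁻) < NH₃ < OTs⁻ < molecular nitrogen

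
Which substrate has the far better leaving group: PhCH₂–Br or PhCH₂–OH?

PhCH₂–Br

From PhCH₂–OH the departing group would be OH⁻ (pKₐ(H₂O) ≈ 15.7). Strong base; essentially never leaves without prior activation.
From PhCH₂–Br the leaving group is Br⁻ (pKₐ(HBr) ≈ -9). Weak base; good leaving group.
(In practice PhCH₂–Br is made from PhCH₂–OH by treatment with PBr₃, replacing the hydroxyl with bromide.)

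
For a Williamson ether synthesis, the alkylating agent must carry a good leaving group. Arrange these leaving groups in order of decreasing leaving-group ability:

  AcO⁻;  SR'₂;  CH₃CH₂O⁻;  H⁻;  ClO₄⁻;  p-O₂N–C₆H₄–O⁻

A good leaving group is a weak base: the lower the pKₐ of its conjugate acid, the more readily it departs.
ClO₄⁻: pKₐ(HClO₄) ≈ -10
SR'₂: pKₐ(R'₂SH⁺) ≈ -7
AcO⁻: pKₐ(CH₃COOH) ≈ 4.8
p-O₂N–C₆H₄–O⁻: pKₐ(p-nitrophenol) ≈ 7.2
CH₃CH₂O⁻: pKₐ(CH₃CH₂OH) ≈ 16
H⁻: pKₐ(H₂) ≈ 36

ClO₄⁻ > SR'₂ > AcO⁻ > p-O₂N–C₆H₄–O⁻ > CH₃CH₂O⁻ > H⁻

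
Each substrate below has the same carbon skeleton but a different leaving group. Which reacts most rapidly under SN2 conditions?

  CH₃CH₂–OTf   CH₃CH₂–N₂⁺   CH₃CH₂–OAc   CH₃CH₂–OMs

The skeletons are identical, so relative rate is governed entirely by leaving-group ability.
Rank by basicity of the departing species: weakest base leaves most easily.
CH₃CH₂–N₂⁺ loses N₂: no meaningful conjugate acid; N₂ departs as an exceptionally stable neutral molecule
CH₃CH₂–OTf loses OTf⁻: pKₐ(CF₃SO₃H (triflic acid)) ≈ -14
CH₃CH₂–OMs loses OMs⁻: pKₐ(CH₃SO₃H (MsOH)) ≈ -1.9
CH₃CH₂–OAc loses AcO⁻: pKₐ(CH₃COOH) ≈ 4.8

CH₃CH₂–N₂⁺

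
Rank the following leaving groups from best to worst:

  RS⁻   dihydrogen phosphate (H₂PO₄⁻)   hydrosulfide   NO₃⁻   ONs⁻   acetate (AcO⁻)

Leaving-group ability tracks the stability of the departed species; conjugate-acid pKₐ is the usual yardstick (lower pKₐ → better LG).
ONs⁻: pKₐ(p-O₂NC₆H₄SO₃H) ≈ -3.5
NO₃⁻: pKₐ(HNO₃) ≈ -1.3
dihydrogen phosphate (H₂PO₄⁻): pKₐ(H₃PO₄) ≈ 2.1
acetate (AcO⁻): pKₐ(CH₃COOH) ≈ 4.8
hydrosulfide: pKₐ(H₂S) ≈ 7
RS⁻: pKₐ(RSH (a thiol)) ≈ 10.5

ONs⁻ > NO₃⁻ > dihydrogen phosphate (H₂PO₄⁻) > acetate (AcO⁻) > hydrosulfide > RS⁻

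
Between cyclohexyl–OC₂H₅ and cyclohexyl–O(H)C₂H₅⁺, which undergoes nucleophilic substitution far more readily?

cyclohexyl–O(H)C₂H₅⁺

From cyclohexyl–OC₂H₅ the departing group would be CH₃CH₂O⁻ (pKₐ(CH₃CH₂OH) ≈ 16). Strong base; alkoxides do not leave unassisted.
From cyclohexyl–O(H)C₂H₅⁺ the leaving group is R'OH (pKₐ(R'OH₂⁺) ≈ -2.4). Neutral; leaves from a protonated ether (an oxonium ion, R–O(H)R'⁺).
(In practice cyclohexyl–O(H)C₂H₅⁺ is made from cyclohexyl–OC₂H₅ by protonation with concentrated HBr, allowing neutral ethanol, rather than ethoxide, to depart.)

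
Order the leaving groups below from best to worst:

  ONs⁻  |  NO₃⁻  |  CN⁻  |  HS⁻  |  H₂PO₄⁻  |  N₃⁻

ONs⁻ > NO₃⁻ > H₂PO₄⁻ > N₃⁻ > HS⁻ > CN⁻

ONs⁻: pKₐ(p-O₂NC₆H₄SO₃H) ≈ -3.5
NO₃⁻: pKₐ(HNO₃) ≈ -1.3
H₂PO₄⁻: pKₐ(H₃PO₄) ≈ 2.1
N₃⁻: pKₐ(HN₃) ≈ 4.7
HS⁻: pKₐ(H₂S) ≈ 7 — larger and more polarisable than the oxygen analogue
CN⁻: pKₐ(HCN) ≈ 9.2 — sp carbon stabilises the charge somewhat, but still a poor LG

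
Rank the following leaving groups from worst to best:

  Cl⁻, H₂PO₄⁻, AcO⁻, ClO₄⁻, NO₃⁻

AcO⁻ < H₂PO₄⁻ < NO₃⁻ < Cl⁻ < ClO₄⁻

A good leaving group is a weak base: the lower the pKₐ of its conjugate acid, the more readily it departs.
ClO₄⁻: pKₐ(HClO₄) ≈ -10
Cl⁻: pKₐ(HCl) ≈ -7
NO₃⁻: pKₐ(HNO₃) ≈ -1.3
H₂PO₄⁻: pKₐ(H₃PO₄) ≈ 2.1
AcO⁻: pKₐ(CH₃COOH) ≈ 4.8
Reversing gives the worst-to-best order requested.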